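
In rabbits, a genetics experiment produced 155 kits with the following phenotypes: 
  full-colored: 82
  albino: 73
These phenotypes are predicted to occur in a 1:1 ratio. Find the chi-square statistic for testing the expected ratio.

0.523

Under the 1:1 hypothesis (Σ ratio = 2, N = 155):
  full-colored: 155 × 1/2 = 77.5
  albino: 155 × 1/2 = 77.5
χ² = Σ (O − E)² / E
  full-colored: (82 − 77.5)² / 77.5 = 0.2613
  albino: (73 − 77.5)² / 77.5 = 0.2613
χ² = 0.2613 + 0.2613 = 0.5226 ≈ 0.523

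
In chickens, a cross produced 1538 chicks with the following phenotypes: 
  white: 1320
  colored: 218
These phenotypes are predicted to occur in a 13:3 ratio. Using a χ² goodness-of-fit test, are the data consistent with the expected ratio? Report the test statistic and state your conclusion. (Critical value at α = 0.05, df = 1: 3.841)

21.138; not consistent

The 13:3 ratio has 16 parts, so with N = 1538 the expected counts are:
  white: 1538 × 13/16 = 1249.625
  colored: 1538 × 3/16 = 288.375
χ² = Σ (O − E)² / E
  white: (1320 − 1249.625)² / 1249.625 = 3.9633
  colored: (218 − 288.375)² / 288.375 = 17.1743
χ² = 3.9633 + 17.1743 = 21.1376 ≈ 21.138
Degrees of freedom = 2 − 1 = 1; critical value at α = 0.05 is 3.841.
Since 21.138 > 3.841, we reject the null hypothesis — the data do not fit the 13:3 ratio.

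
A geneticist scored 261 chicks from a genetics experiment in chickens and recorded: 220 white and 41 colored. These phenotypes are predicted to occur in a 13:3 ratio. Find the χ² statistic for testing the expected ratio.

1.585

Total ratio parts = 16. Expected numbers out of 261:
  white: 261 × 13/16 = 212.0625
  colored: 261 × 3/16 = 48.9375
χ² = Σ (O − E)² / E
  white: (220 − 212.0625)² / 212.0625 = 0.2971
  colored: (41 − 48.9375)² / 48.9375 = 1.2874
χ² = 0.2971 + 1.2874 = 1.5845 ≈ 1.585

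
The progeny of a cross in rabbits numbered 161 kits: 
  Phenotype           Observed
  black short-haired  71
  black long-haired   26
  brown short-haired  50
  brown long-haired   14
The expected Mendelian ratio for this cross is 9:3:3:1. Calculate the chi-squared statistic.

Expected counts for N = 161 under a 9:3:3:1 ratio (total parts = 16):
  black short-haired: 161 × 9/16 = 90.5625
  black long-haired: 161 × 3/16 = 30.1875
  brown short-haired: 161 × 3/16 = 30.1875
  brown long-haired: 161 × 1/16 = 10.0625
χ² = Σ (O − E)² / E
  black short-haired: (71 − 90.5625)² / 90.5625 = 4.2257
  black long-haired: (26 − 30.1875)² / 30.1875 = 0.5809
  brown short-haired: (50 − 30.1875)² / 30.1875 = 13.0032
  brown long-haired: (14 − 10.0625)² / 10.0625 = 1.5408
χ² = 4.2257 + 0.5809 + 13.0032 + 1.5408 = 19.3506 ≈ 19.351

19.351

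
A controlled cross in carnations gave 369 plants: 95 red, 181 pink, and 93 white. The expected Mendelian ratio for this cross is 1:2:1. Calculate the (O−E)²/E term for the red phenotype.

Expected counts for N = 369 under a 1:2:1 ratio (total parts = 4):
  red: 369 × 1/4 = 92.25
  pink: 369 × 2/4 = 184.5
  white: 369 × 1/4 = 92.25
Contribution of red: (95 − 92.25)² / 92.25 = 0.0820

0.082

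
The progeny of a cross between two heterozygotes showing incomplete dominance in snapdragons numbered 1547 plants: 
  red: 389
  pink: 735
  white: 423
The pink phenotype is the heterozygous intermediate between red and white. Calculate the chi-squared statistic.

5.327

With incomplete dominance, a heterozygote × heterozygote cross gives a 1:2:1 phenotypic ratio.
Expected counts for N = 1547 under a 1:2:1 ratio (total parts = 4):
  red: 1547 × 1/4 = 386.75
  pink: 1547 × 2/4 = 773.5
  white: 1547 × 1/4 = 386.75
χ² = Σ (O − E)² / E
  red: (389 − 386.75)² / 386.75 = 0.0131
  pink: (735 − 773.5)² / 773.5 = 1.9163
  white: (423 − 386.75)² / 386.75 = 3.3977
χ² = 0.0131 + 1.9163 + 3.3977 = 5.3271 ≈ 5.327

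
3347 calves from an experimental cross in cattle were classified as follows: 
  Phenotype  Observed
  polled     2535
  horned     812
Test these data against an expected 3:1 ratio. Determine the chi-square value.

Expected counts for N = 3347 under a 3:1 ratio (total parts = 4):
  polled: 3347 × 3/4 = 2510.25
  horned: 3347 × 1/4 = 836.75
χ² = Σ (O − E)² / E
  polled: (2535 − 2510.25)² / 2510.25 = 0.2440
  horned: (812 − 836.75)² / 836.75 = 0.7321
χ² = 0.2440 + 0.7321 = 0.9761 ≈ 0.976

0.976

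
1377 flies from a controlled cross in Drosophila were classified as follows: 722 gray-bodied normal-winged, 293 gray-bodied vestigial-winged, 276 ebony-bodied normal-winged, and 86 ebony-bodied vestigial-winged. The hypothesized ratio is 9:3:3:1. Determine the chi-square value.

Total ratio parts = 16. Expected numbers out of 1377:
  gray-bodied normal-winged: 1377 × 9/16 = 774.5625
  gray-bodied vestigial-winged: 1377 × 3/16 = 258.1875
  ebony-bodied normal-winged: 1377 × 3/16 = 258.1875
  ebony-bodied vestigial-winged: 1377 × 1/16 = 86.0625
χ² = Σ (O − E)² / E
  gray-bodied normal-winged: (722 − 774.5625)² / 774.5625 = 3.5669
  gray-bodied vestigial-winged: (293 − 258.1875)² / 258.1875 = 4.6939
  ebony-bodied normal-winged: (276 − 258.1875)² / 258.1875 = 1.2289
  ebony-bodied vestigial-winged: (86 − 86.0625)² / 86.0625 = 0.0000
χ² = 3.5669 + 4.6939 + 1.2289 + 0.0000 = 9.4897 ≈ 9.490

9.490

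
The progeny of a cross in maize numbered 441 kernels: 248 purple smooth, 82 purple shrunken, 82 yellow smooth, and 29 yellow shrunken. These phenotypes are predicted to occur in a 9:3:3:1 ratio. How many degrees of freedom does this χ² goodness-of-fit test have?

A goodness-of-fit test with 4 phenotype classes has df = 4 − 1 = 3.

3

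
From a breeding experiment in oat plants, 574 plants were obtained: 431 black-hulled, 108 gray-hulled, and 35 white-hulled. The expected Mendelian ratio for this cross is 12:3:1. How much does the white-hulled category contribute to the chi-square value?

0.021

Under the 12:3:1 hypothesis (Σ ratio = 16, N = 574):
  black-hulled: 574 × 12/16 = 430.5
  gray-hulled: 574 × 3/16 = 107.625
  white-hulled: 574 × 1/16 = 35.875
Contribution of white-hulled: (35 − 35.875)² / 35.875 = 0.0213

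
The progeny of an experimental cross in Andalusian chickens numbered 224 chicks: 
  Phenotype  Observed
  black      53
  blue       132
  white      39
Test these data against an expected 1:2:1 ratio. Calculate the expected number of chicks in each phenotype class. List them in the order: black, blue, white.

Total ratio parts = 4. Expected numbers out of 224:
  black: 224 × 1/4 = 56
  blue: 224 × 2/4 = 112
  white: 224 × 1/4 = 56

56, 112, 56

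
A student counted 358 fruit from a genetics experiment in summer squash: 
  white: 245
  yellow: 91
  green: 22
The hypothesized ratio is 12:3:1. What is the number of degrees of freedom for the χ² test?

A goodness-of-fit test with 3 phenotype classes has df = 3 − 1 = 2.

2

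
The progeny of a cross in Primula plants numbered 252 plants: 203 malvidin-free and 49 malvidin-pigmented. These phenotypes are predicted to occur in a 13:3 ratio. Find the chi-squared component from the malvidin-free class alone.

Expected counts for N = 252 under a 13:3 ratio (total parts = 16):
  malvidin-free: 252 × 13/16 = 204.75
  malvidin-pigmented: 252 × 3/16 = 47.25
Contribution of malvidin-free: (203 − 204.75)² / 204.75 = 0.0150

0.015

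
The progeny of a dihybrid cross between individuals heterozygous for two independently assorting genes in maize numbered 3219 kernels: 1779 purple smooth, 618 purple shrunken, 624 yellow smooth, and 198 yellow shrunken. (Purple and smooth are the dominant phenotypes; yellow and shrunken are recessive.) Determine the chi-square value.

1.642

A dihybrid F₂ with independent assortment and complete dominance at both loci gives a 9:3:3:1 phenotypic ratio.
Expected counts for N = 3219 under a 9:3:3:1 ratio (total parts = 16):
  purple smooth: 3219 × 9/16 = 1810.6875
  purple shrunken: 3219 × 3/16 = 603.5625
  yellow smooth: 3219 × 3/16 = 603.5625
  yellow shrunken: 3219 × 1/16 = 201.1875
χ² = Σ (O − E)² / E
  purple smooth: (1779 − 1810.6875)² / 1810.6875 = 0.5545
  purple shrunken: (618 − 603.5625)² / 603.5625 = 0.3454
  yellow smooth: (624 − 603.5625)² / 603.5625 = 0.6920
  yellow shrunken: (198 − 201.1875)² / 201.1875 = 0.0505
χ² = 0.5545 + 0.3454 + 0.6920 + 0.0505 = 1.6424 ≈ 1.642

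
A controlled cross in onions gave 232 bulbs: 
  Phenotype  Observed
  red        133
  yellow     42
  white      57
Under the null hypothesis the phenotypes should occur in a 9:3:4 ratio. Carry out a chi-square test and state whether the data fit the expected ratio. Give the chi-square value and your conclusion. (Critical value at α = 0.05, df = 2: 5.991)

Under the 9:3:4 hypothesis (Σ ratio = 16, N = 232):
  red: 232 × 9/16 = 130.5
  yellow: 232 × 3/16 = 43.5
  white: 232 × 4/16 = 58
χ² = Σ (O − E)² / E
  red: (133 − 130.5)² / 130.5 = 0.0479
  yellow: (42 − 43.5)² / 43.5 = 0.0517
  white: (57 − 58)² / 58 = 0.0172
χ² = 0.0479 + 0.0517 + 0.0172 = 0.1168 ≈ 0.117
Degrees of freedom = 3 − 1 = 2; critical value at α = 0.05 is 5.991.
Since 0.117 < 5.991, we fail to reject the null hypothesis — the data are consistent with the 9:3:4 ratio.

0.117; consistent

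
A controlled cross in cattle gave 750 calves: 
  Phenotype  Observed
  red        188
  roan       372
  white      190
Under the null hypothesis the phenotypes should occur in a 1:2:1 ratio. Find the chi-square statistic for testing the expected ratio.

Expected counts for N = 750 under a 1:2:1 ratio (total parts = 4):
  red: 750 × 1/4 = 187.5
  roan: 750 × 2/4 = 375
  white: 750 × 1/4 = 187.5
χ² = Σ (O − E)² / E
  red: (188 − 187.5)² / 187.5 = 0.0013
  roan: (372 − 375)² / 375 = 0.0240
  white: (190 − 187.5)² / 187.5 = 0.0333
χ² = 0.0013 + 0.0240 + 0.0333 = 0.0586 ≈ 0.059

0.059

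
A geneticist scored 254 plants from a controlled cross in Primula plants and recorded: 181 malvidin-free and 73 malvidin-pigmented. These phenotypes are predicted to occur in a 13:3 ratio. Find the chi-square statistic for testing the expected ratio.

16.640

The 13:3 ratio has 16 parts, so with N = 254 the expected counts are:
  malvidin-free: 254 × 13/16 = 206.375
  malvidin-pigmented: 254 × 3/16 = 47.625
χ² = Σ (O − E)² / E
  malvidin-free: (181 − 206.375)² / 206.375 = 3.1200
  malvidin-pigmented: (73 − 47.625)² / 47.625 = 13.5200
χ² = 3.1200 + 13.5200 = 16.640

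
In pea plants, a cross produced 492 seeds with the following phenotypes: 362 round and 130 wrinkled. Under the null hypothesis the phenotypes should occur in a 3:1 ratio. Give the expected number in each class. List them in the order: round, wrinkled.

Expected counts for N = 492 under a 3:1 ratio (total parts = 4):
  round: 492 × 3/4 = 369
  wrinkled: 492 × 1/4 = 123

369, 123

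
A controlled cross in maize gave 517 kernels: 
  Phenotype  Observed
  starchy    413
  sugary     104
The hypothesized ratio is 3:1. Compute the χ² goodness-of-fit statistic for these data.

Under the 3:1 hypothesis (Σ ratio = 4, N = 517):
  starchy: 517 × 3/4 = 387.75
  sugary: 517 × 1/4 = 129.25
χ² = Σ (O − E)² / E
  starchy: (413 − 387.75)² / 387.75 = 1.6443
  sugary: (104 − 129.25)² / 129.25 = 4.9328
χ² = 1.6443 + 4.9328 = 6.5771 ≈ 6.577

6.577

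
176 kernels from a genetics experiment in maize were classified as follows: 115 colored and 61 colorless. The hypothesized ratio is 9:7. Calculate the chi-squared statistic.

5.911

Under the 9:7 hypothesis (Σ ratio = 16, N = 176):
  colored: 176 × 9/16 = 99
  colorless: 176 × 7/16 = 77
χ² = Σ (O − E)² / E
  colored: (115 − 99)² / 99 = 2.5859
  colorless: (61 − 77)² / 77 = 3.3247
χ² = 2.5859 + 3.3247 = 5.9106 ≈ 5.911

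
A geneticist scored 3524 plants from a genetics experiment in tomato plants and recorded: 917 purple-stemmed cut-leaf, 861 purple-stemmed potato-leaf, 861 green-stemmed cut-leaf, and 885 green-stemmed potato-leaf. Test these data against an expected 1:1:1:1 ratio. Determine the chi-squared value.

2.397

Under the 1:1:1:1 hypothesis (Σ ratio = 4, N = 3524):
  purple-stemmed cut-leaf: 3524 × 1/4 = 881
  purple-stemmed potato-leaf: 3524 × 1/4 = 881
  green-stemmed cut-leaf: 3524 × 1/4 = 881
  green-stemmed potato-leaf: 3524 × 1/4 = 881
χ² = Σ (O − E)² / E
  purple-stemmed cut-leaf: (917 − 881)² / 881 = 1.4711
  purple-stemmed potato-leaf: (861 − 881)² / 881 = 0.4540
  green-stemmed cut-leaf: (861 − 881)² / 881 = 0.4540
  green-stemmed potato-leaf: (885 − 881)² / 881 = 0.0182
χ² = 1.4711 + 0.4540 + 0.4540 + 0.0182 = 2.3973 ≈ 2.397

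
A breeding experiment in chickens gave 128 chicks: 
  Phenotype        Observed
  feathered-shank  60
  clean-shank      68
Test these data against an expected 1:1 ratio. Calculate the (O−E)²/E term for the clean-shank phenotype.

The 1:1 ratio has 2 parts, so with N = 128 the expected counts are:
  feathered-shank: 128 × 1/2 = 64
  clean-shank: 128 × 1/2 = 64
Contribution of clean-shank: (68 − 64)² / 64 = 0.2500

0.250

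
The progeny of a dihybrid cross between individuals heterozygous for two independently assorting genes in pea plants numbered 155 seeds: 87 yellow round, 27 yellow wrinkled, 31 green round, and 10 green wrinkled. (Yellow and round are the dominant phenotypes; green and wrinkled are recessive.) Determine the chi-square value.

0.286

A dihybrid F₂ with independent assortment and complete dominance at both loci gives a 9:3:3:1 phenotypic ratio.
The 9:3:3:1 ratio has 16 parts, so with N = 155 the expected counts are:
  yellow round: 155 × 9/16 = 87.1875
  yellow wrinkled: 155 × 3/16 = 29.0625
  green round: 155 × 3/16 = 29.0625
  green wrinkled: 155 × 1/16 = 9.6875
χ² = Σ (O − E)² / E
  yellow round: (87 − 87.1875)² / 87.1875 = 0.0004
  yellow wrinkled: (27 − 29.0625)² / 29.0625 = 0.1464
  green round: (31 − 29.0625)² / 29.0625 = 0.1292
  green wrinkled: (10 − 9.6875)² / 9.6875 = 0.0101
χ² = 0.0004 + 0.1464 + 0.1292 + 0.0101 = 0.2861 ≈ 0.286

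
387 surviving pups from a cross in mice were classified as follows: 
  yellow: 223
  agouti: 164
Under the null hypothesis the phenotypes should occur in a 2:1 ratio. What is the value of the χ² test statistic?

Total ratio parts = 3. Expected numbers out of 387:
  yellow: 387 × 2/3 = 258
  agouti: 387 × 1/3 = 129
χ² = Σ (O − E)² / E
  yellow: (223 − 258)² / 258 = 4.7481
  agouti: (164 − 129)² / 129 = 9.4961
χ² = 4.7481 + 9.4961 = 14.2442 ≈ 14.244

14.244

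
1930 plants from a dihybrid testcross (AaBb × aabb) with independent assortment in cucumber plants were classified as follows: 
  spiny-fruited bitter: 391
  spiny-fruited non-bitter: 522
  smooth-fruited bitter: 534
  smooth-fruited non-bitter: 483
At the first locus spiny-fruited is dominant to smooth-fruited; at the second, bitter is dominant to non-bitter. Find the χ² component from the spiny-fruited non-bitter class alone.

A dihybrid testcross with independent assortment gives a 1:1:1:1 ratio.
Expected counts for N = 1930 under a 1:1:1:1 ratio (total parts = 4):
  spiny-fruited bitter: 1930 × 1/4 = 482.5
  spiny-fruited non-bitter: 1930 × 1/4 = 482.5
  smooth-fruited bitter: 1930 × 1/4 = 482.5
  smooth-fruited non-bitter: 1930 × 1/4 = 482.5
Contribution of spiny-fruited non-bitter: (522 − 482.5)² / 482.5 = 3.2337

3.234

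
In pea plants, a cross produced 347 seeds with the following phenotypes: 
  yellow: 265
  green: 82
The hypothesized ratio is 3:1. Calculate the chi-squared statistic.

Expected counts for N = 347 under a 3:1 ratio (total parts = 4):
  yellow: 347 × 3/4 = 260.25
  green: 347 × 1/4 = 86.75
χ² = Σ (O − E)² / E
  yellow: (265 − 260.25)² / 260.25 = 0.0867
  green: (82 − 86.75)² / 86.75 = 0.2601
χ² = 0.0867 + 0.2601 = 0.3468 ≈ 0.347

0.347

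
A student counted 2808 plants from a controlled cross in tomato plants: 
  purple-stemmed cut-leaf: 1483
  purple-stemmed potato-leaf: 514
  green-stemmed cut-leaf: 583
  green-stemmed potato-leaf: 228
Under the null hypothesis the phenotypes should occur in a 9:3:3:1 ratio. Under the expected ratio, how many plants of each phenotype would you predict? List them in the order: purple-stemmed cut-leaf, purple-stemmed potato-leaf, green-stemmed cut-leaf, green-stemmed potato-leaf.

The 9:3:3:1 ratio has 16 parts, so with N = 2808 the expected counts are:
  purple-stemmed cut-leaf: 2808 × 9/16 = 1579.5
  purple-stemmed potato-leaf: 2808 × 3/16 = 526.5
  green-stemmed cut-leaf: 2808 × 3/16 = 526.5
  green-stemmed potato-leaf: 2808 × 1/16 = 175.5

1579.5, 526.5, 526.5, 175.5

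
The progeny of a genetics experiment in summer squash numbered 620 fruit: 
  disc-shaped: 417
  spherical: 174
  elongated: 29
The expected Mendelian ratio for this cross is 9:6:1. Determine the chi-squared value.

Under the 9:6:1 hypothesis (Σ ratio = 16, N = 620):
  disc-shaped: 620 × 9/16 = 348.75
  spherical: 620 × 6/16 = 232.5
  elongated: 620 × 1/16 = 38.75
χ² = Σ (O − E)² / E
  disc-shaped: (417 − 348.75)² / 348.75 = 13.3565
  spherical: (174 − 232.5)² / 232.5 = 14.7194
  elongated: (29 − 38.75)² / 38.75 = 2.4532
χ² = 13.3565 + 14.7194 + 2.4532 = 30.5291 ≈ 30.529

30.529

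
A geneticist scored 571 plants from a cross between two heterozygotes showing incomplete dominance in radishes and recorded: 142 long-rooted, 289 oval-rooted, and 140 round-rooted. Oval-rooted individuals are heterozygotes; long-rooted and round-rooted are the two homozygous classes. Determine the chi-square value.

With incomplete dominance, a heterozygote × heterozygote cross gives a 1:2:1 phenotypic ratio.
The 1:2:1 ratio has 4 parts, so with N = 571 the expected counts are:
  long-rooted: 571 × 1/4 = 142.75
  oval-rooted: 571 × 2/4 = 285.5
  round-rooted: 571 × 1/4 = 142.75
χ² = Σ (O − E)² / E
  long-rooted: (142 − 142.75)² / 142.75 = 0.0039
  oval-rooted: (289 − 285.5)² / 285.5 = 0.0429
  round-rooted: (140 − 142.75)² / 142.75 = 0.0530
χ² = 0.0039 + 0.0429 + 0.0530 = 0.0998 ≈ 0.100

0.100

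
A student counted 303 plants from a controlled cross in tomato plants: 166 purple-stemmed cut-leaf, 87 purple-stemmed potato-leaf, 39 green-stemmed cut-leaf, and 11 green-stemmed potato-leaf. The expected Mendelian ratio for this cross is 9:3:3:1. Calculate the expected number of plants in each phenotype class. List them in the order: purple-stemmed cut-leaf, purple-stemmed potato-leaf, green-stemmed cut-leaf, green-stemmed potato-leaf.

Under the 9:3:3:1 hypothesis (Σ ratio = 16, N = 303):
  purple-stemmed cut-leaf: 303 × 9/16 = 170.4375
  purple-stemmed potato-leaf: 303 × 3/16 = 56.8125
  green-stemmed cut-leaf: 303 × 3/16 = 56.8125
  green-stemmed potato-leaf: 303 × 1/16 = 18.9375

170.4375, 56.8125, 56.8125, 18.9375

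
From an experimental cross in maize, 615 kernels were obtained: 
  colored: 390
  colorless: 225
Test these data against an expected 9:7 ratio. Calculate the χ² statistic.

12.828

Total ratio parts = 16. Expected numbers out of 615:
  colored: 615 × 9/16 = 345.9375
  colorless: 615 × 7/16 = 269.0625
χ² = Σ (O − E)² / E
  colored: (390 − 345.9375)² / 345.9375 = 5.6123
  colorless: (225 − 269.0625)² / 269.0625 = 7.2158
χ² = 5.6123 + 7.2158 = 12.8281 ≈ 12.828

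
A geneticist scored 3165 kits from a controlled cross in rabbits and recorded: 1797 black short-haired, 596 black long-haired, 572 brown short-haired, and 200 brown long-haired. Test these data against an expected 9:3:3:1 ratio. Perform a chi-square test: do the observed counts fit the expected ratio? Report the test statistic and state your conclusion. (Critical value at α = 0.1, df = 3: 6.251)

Under the 9:3:3:1 hypothesis (Σ ratio = 16, N = 3165):
  black short-haired: 3165 × 9/16 = 1780.3125
  black long-haired: 3165 × 3/16 = 593.4375
  brown short-haired: 3165 × 3/16 = 593.4375
  brown long-haired: 3165 × 1/16 = 197.8125
χ² = Σ (O − E)² / E
  black short-haired: (1797 − 1780.3125)² / 1780.3125 = 0.1564
  black long-haired: (596 − 593.4375)² / 593.4375 = 0.0111
  brown short-haired: (572 − 593.4375)² / 593.4375 = 0.7744
  brown long-haired: (200 − 197.8125)² / 197.8125 = 0.0242
χ² = 0.1564 + 0.0111 + 0.7744 + 0.0242 = 0.9661 ≈ 0.966
Degrees of freedom = 4 − 1 = 3; critical value at α = 0.1 is 6.251.
Since 0.966 < 6.251, we fail to reject the null hypothesis — the data are consistent with the 9:3:3:1 ratio.

0.966; consistent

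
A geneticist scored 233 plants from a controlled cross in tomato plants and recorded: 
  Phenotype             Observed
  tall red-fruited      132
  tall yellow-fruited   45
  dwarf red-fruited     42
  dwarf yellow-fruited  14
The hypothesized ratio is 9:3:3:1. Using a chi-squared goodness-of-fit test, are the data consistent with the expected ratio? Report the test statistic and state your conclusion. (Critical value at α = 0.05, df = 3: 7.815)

Expected counts for N = 233 under a 9:3:3:1 ratio (total parts = 16):
  tall red-fruited: 233 × 9/16 = 131.0625
  tall yellow-fruited: 233 × 3/16 = 43.6875
  dwarf red-fruited: 233 × 3/16 = 43.6875
  dwarf yellow-fruited: 233 × 1/16 = 14.5625
χ² = Σ (O − E)² / E
  tall red-fruited: (132 − 131.0625)² / 131.0625 = 0.0067
  tall yellow-fruited: (45 − 43.6875)² / 43.6875 = 0.0394
  dwarf red-fruited: (42 − 43.6875)² / 43.6875 = 0.0652
  dwarf yellow-fruited: (14 − 14.5625)² / 14.5625 = 0.0217
χ² = 0.0067 + 0.0394 + 0.0652 + 0.0217 = 0.133
Degrees of freedom = 4 − 1 = 3; critical value at α = 0.05 is 7.815.
Since 0.133 < 7.815, we fail to reject the null hypothesis — the data are consistent with the 9:3:3:1 ratio.

0.133; consistent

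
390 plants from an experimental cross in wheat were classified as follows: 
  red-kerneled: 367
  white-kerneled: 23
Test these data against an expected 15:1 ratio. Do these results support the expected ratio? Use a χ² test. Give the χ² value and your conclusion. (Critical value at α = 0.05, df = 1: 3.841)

The 15:1 ratio has 16 parts, so with N = 390 the expected counts are:
  red-kerneled: 390 × 15/16 = 365.625
  white-kerneled: 390 × 1/16 = 24.375
χ² = Σ (O − E)² / E
  red-kerneled: (367 − 365.625)² / 365.625 = 0.0052
  white-kerneled: (23 − 24.375)² / 24.375 = 0.0776
χ² = 0.0052 + 0.0776 = 0.0828 ≈ 0.083
Degrees of freedom = 2 − 1 = 1; critical value at α = 0.05 is 3.841.
Since 0.083 < 3.841, we fail to reject the null hypothesis — the data are consistent with the 15:1 ratio.

0.083; consistent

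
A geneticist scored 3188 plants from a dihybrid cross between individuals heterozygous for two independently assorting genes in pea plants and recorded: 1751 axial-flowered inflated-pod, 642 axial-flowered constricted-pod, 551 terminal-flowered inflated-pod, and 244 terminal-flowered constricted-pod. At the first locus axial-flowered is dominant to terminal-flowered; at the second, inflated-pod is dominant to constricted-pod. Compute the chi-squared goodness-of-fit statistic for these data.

A dihybrid F₂ with independent assortment and complete dominance at both loci gives a 9:3:3:1 phenotypic ratio.
Total ratio parts = 16. Expected numbers out of 3188:
  axial-flowered inflated-pod: 3188 × 9/16 = 1793.25
  axial-flowered constricted-pod: 3188 × 3/16 = 597.75
  terminal-flowered inflated-pod: 3188 × 3/16 = 597.75
  terminal-flowered constricted-pod: 3188 × 1/16 = 199.25
χ² = Σ (O − E)² / E
  axial-flowered inflated-pod: (1751 − 1793.25)² / 1793.25 = 0.9954
  axial-flowered constricted-pod: (642 − 597.75)² / 597.75 = 3.2757
  terminal-flowered inflated-pod: (551 − 597.75)² / 597.75 = 3.6563
  terminal-flowered constricted-pod: (244 − 199.25)² / 199.25 = 10.0505
χ² = 0.9954 + 3.2757 + 3.6563 + 10.0505 = 17.9779 ≈ 17.978

17.978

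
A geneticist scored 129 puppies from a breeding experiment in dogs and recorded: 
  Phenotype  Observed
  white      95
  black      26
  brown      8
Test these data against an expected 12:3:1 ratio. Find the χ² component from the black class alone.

0.136

Under the 12:3:1 hypothesis (Σ ratio = 16, N = 129):
  white: 129 × 12/16 = 96.75
  black: 129 × 3/16 = 24.1875
  brown: 129 × 1/16 = 8.0625
Contribution of black: (26 − 24.1875)² / 24.1875 = 0.1358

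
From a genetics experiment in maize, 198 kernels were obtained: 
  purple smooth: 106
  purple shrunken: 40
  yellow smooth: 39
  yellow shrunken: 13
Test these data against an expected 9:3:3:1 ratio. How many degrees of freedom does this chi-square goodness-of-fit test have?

A goodness-of-fit test with 4 phenotype classes has df = 4 − 1 = 3.

3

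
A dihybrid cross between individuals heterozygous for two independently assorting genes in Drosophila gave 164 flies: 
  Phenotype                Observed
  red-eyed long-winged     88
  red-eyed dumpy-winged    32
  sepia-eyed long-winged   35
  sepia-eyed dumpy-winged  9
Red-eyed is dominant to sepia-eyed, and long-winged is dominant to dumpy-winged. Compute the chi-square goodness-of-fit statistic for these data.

0.986

A dihybrid F₂ with independent assortment and complete dominance at both loci gives a 9:3:3:1 phenotypic ratio.
The 9:3:3:1 ratio has 16 parts, so with N = 164 the expected counts are:
  red-eyed long-winged: 164 × 9/16 = 92.25
  red-eyed dumpy-winged: 164 × 3/16 = 30.75
  sepia-eyed long-winged: 164 × 3/16 = 30.75
  sepia-eyed dumpy-winged: 164 × 1/16 = 10.25
χ² = Σ (O − E)² / E
  red-eyed long-winged: (88 − 92.25)² / 92.25 = 0.1958
  red-eyed dumpy-winged: (32 − 30.75)² / 30.75 = 0.0508
  sepia-eyed long-winged: (35 − 30.75)² / 30.75 = 0.5874
  sepia-eyed dumpy-winged: (9 − 10.25)² / 10.25 = 0.1524
χ² = 0.1958 + 0.0508 + 0.5874 + 0.1524 = 0.9864 ≈ 0.986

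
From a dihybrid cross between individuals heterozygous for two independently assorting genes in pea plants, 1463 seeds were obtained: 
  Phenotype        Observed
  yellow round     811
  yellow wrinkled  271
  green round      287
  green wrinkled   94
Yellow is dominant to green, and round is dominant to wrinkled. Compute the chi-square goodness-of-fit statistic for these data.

0.872

A dihybrid F₂ with independent assortment and complete dominance at both loci gives a 9:3:3:1 phenotypic ratio.
Under the 9:3:3:1 hypothesis (Σ ratio = 16, N = 1463):
  yellow round: 1463 × 9/16 = 822.9375
  yellow wrinkled: 1463 × 3/16 = 274.3125
  green round: 1463 × 3/16 = 274.3125
  green wrinkled: 1463 × 1/16 = 91.4375
χ² = Σ (O − E)² / E
  yellow round: (811 − 822.9375)² / 822.9375 = 0.1732
  yellow wrinkled: (271 − 274.3125)² / 274.3125 = 0.0400
  green round: (287 − 274.3125)² / 274.3125 = 0.5868
  green wrinkled: (94 − 91.4375)² / 91.4375 = 0.0718
χ² = 0.1732 + 0.0400 + 0.5868 + 0.0718 = 0.8718 ≈ 0.872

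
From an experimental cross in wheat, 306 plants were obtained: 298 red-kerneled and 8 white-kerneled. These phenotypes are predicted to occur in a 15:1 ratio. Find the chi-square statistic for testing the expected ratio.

6.903

Under the 15:1 hypothesis (Σ ratio = 16, N = 306):
  red-kerneled: 306 × 15/16 = 286.875
  white-kerneled: 306 × 1/16 = 19.125
χ² = Σ (O − E)² / E
  red-kerneled: (298 − 286.875)² / 286.875 = 0.4314
  white-kerneled: (8 − 19.125)² / 19.125 = 6.4714
χ² = 0.4314 + 6.4714 = 6.9028 ≈ 6.903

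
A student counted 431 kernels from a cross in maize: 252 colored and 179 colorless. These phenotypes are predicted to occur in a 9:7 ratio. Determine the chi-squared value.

Expected counts for N = 431 under a 9:7 ratio (total parts = 16):
  colored: 431 × 9/16 = 242.4375
  colorless: 431 × 7/16 = 188.5625
χ² = Σ (O − E)² / E
  colored: (252 − 242.4375)² / 242.4375 = 0.3772
  colorless: (179 − 188.5625)² / 188.5625 = 0.4849
χ² = 0.3772 + 0.4849 = 0.8621 ≈ 0.862

0.862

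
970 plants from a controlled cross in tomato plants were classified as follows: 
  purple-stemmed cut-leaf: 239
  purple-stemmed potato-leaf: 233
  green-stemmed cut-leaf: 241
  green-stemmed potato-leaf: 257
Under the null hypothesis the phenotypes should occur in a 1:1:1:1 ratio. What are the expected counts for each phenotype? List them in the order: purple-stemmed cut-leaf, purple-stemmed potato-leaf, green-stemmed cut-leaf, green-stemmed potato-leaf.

242.5, 242.5, 242.5, 242.5

Total ratio parts = 4. Expected numbers out of 970:
  purple-stemmed cut-leaf: 970 × 1/4 = 242.5
  purple-stemmed potato-leaf: 970 × 1/4 = 242.5
  green-stemmed cut-leaf: 970 × 1/4 = 242.5
  green-stemmed potato-leaf: 970 × 1/4 = 242.5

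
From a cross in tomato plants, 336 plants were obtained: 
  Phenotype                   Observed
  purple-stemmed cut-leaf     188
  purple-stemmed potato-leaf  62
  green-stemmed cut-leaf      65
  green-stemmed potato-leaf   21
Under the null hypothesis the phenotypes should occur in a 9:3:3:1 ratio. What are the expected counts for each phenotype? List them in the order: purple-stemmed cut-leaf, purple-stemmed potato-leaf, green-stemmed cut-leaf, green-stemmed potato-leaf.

The 9:3:3:1 ratio has 16 parts, so with N = 336 the expected counts are:
  purple-stemmed cut-leaf: 336 × 9/16 = 189
  purple-stemmed potato-leaf: 336 × 3/16 = 63
  green-stemmed cut-leaf: 336 × 3/16 = 63
  green-stemmed potato-leaf: 336 × 1/16 = 21

189, 63, 63, 21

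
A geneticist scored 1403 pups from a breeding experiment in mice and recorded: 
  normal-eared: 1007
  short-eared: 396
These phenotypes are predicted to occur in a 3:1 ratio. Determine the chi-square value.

The 3:1 ratio has 4 parts, so with N = 1403 the expected counts are:
  normal-eared: 1403 × 3/4 = 1052.25
  short-eared: 1403 × 1/4 = 350.75
χ² = Σ (O − E)² / E
  normal-eared: (1007 − 1052.25)² / 1052.25 = 1.9459
  short-eared: (396 − 350.75)² / 350.75 = 5.8377
χ² = 1.9459 + 5.8377 = 7.7836 ≈ 7.784

7.784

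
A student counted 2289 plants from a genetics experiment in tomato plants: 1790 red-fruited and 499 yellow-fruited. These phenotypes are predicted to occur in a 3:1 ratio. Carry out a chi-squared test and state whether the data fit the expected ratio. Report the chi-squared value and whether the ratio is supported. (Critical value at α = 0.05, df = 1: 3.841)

12.502; not consistent

Under the 3:1 hypothesis (Σ ratio = 4, N = 2289):
  red-fruited: 2289 × 3/4 = 1716.75
  yellow-fruited: 2289 × 1/4 = 572.25
χ² = Σ (O − E)² / E
  red-fruited: (1790 − 1716.75)² / 1716.75 = 3.1254
  yellow-fruited: (499 − 572.25)² / 572.25 = 9.3763
χ² = 3.1254 + 9.3763 = 12.5017 ≈ 12.502
Degrees of freedom = 2 − 1 = 1; critical value at α = 0.05 is 3.841.
Since 12.502 > 3.841, we reject the null hypothesis — the data do not fit the 3:1 ratio.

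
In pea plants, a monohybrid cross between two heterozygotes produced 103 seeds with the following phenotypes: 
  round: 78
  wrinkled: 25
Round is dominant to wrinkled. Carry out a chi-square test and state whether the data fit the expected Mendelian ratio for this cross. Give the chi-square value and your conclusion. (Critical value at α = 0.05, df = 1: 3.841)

For a monohybrid cross between heterozygotes with complete dominance, the expected phenotypic ratio is 3:1.
The 3:1 ratio has 4 parts, so with N = 103 the expected counts are:
  round: 103 × 3/4 = 77.25
  wrinkled: 103 × 1/4 = 25.75
χ² = Σ (O − E)² / E
  round: (78 − 77.25)² / 77.25 = 0.0073
  wrinkled: (25 − 25.75)² / 25.75 = 0.0218
χ² = 0.0073 + 0.0218 = 0.0291 ≈ 0.029
Degrees of freedom = 2 − 1 = 1; critical value at α = 0.05 is 3.841.
Since 0.029 < 3.841, we fail to reject the null hypothesis — the data are consistent with the 3:1 ratio.

0.029; consistent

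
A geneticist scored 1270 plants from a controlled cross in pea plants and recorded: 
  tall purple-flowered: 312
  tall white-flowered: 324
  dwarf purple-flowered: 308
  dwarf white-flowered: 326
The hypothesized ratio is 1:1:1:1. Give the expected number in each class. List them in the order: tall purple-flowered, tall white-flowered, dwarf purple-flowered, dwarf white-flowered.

The 1:1:1:1 ratio has 4 parts, so with N = 1270 the expected counts are:
  tall purple-flowered: 1270 × 1/4 = 317.5
  tall white-flowered: 1270 × 1/4 = 317.5
  dwarf purple-flowered: 1270 × 1/4 = 317.5
  dwarf white-flowered: 1270 × 1/4 = 317.5

317.5, 317.5, 317.5, 317.5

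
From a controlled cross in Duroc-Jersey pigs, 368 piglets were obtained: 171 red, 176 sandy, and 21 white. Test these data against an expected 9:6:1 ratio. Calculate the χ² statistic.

Expected counts for N = 368 under a 9:6:1 ratio (total parts = 16):
  red: 368 × 9/16 = 207
  sandy: 368 × 6/16 = 138
  white: 368 × 1/16 = 23
χ² = Σ (O − E)² / E
  red: (171 − 207)² / 207 = 6.2609
  sandy: (176 − 138)² / 138 = 10.4638
  white: (21 − 23)² / 23 = 0.1739
χ² = 6.2609 + 10.4638 + 0.1739 = 16.8986 ≈ 16.899

16.899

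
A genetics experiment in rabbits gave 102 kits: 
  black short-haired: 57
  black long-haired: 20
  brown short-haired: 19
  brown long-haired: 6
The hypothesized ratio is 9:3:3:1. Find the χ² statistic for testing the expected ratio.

The 9:3:3:1 ratio has 16 parts, so with N = 102 the expected counts are:
  black short-haired: 102 × 9/16 = 57.375
  black long-haired: 102 × 3/16 = 19.125
  brown short-haired: 102 × 3/16 = 19.125
  brown long-haired: 102 × 1/16 = 6.375
χ² = Σ (O − E)² / E
  black short-haired: (57 − 57.375)² / 57.375 = 0.0025
  black long-haired: (20 − 19.125)² / 19.125 = 0.0400
  brown short-haired: (19 − 19.125)² / 19.125 = 0.0008
  brown long-haired: (6 − 6.375)² / 6.375 = 0.0221
χ² = 0.0025 + 0.0400 + 0.0008 + 0.0221 = 0.0654 ≈ 0.065

0.065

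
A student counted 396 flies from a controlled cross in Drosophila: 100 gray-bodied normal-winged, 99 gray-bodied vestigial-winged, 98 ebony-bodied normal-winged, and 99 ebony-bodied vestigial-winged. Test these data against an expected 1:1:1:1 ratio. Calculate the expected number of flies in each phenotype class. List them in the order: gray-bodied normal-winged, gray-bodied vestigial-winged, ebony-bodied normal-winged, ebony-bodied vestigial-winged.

Total ratio parts = 4. Expected numbers out of 396:
  gray-bodied normal-winged: 396 × 1/4 = 99
  gray-bodied vestigial-winged: 396 × 1/4 = 99
  ebony-bodied normal-winged: 396 × 1/4 = 99
  ebony-bodied vestigial-winged: 396 × 1/4 = 99

99, 99, 99, 99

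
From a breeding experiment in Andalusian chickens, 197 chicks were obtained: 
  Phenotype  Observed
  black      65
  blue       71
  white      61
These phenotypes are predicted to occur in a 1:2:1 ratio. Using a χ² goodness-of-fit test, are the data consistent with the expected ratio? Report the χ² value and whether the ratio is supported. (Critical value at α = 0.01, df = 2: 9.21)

Expected counts for N = 197 under a 1:2:1 ratio (total parts = 4):
  black: 197 × 1/4 = 49.25
  blue: 197 × 2/4 = 98.5
  white: 197 × 1/4 = 49.25
χ² = Σ (O − E)² / E
  black: (65 − 49.25)² / 49.25 = 5.0368
  blue: (71 − 98.5)² / 98.5 = 7.6777
  white: (61 − 49.25)² / 49.25 = 2.8033
χ² = 5.0368 + 7.6777 + 2.8033 = 15.5178 ≈ 15.518
Degrees of freedom = 3 − 1 = 2; critical value at α = 0.01 is 9.21.
Since 15.518 > 9.21, we reject the null hypothesis — the data do not fit the 1:2:1 ratio.

15.518; not consistent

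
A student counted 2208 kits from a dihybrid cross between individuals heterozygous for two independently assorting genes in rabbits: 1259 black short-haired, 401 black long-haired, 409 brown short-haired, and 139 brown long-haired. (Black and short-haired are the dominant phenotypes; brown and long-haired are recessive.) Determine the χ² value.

0.709

A dihybrid F₂ with independent assortment and complete dominance at both loci gives a 9:3:3:1 phenotypic ratio.
The 9:3:3:1 ratio has 16 parts, so with N = 2208 the expected counts are:
  black short-haired: 2208 × 9/16 = 1242
  black long-haired: 2208 × 3/16 = 414
  brown short-haired: 2208 × 3/16 = 414
  brown long-haired: 2208 × 1/16 = 138
χ² = Σ (O − E)² / E
  black short-haired: (1259 − 1242)² / 1242 = 0.2327
  black long-haired: (401 − 414)² / 414 = 0.4082
  brown short-haired: (409 − 414)² / 414 = 0.0604
  brown long-haired: (139 − 138)² / 138 = 0.0072
χ² = 0.2327 + 0.4082 + 0.0604 + 0.0072 = 0.7085 ≈ 0.709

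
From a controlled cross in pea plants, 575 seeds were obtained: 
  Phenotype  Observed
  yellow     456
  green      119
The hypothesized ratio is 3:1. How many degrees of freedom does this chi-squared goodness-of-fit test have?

A goodness-of-fit test with 2 phenotype classes has df = 2 − 1 = 1.

1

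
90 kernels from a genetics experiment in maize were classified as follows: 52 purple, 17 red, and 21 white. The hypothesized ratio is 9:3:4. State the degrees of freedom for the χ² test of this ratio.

2

A goodness-of-fit test with 3 phenotype classes has df = 3 − 1 = 2.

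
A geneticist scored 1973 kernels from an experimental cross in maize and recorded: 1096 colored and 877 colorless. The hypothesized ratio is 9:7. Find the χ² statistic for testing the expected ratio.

Expected counts for N = 1973 under a 9:7 ratio (total parts = 16):
  colored: 1973 × 9/16 = 1109.8125
  colorless: 1973 × 7/16 = 863.1875
χ² = Σ (O − E)² / E
  colored: (1096 − 1109.8125)² / 1109.8125 = 0.1719
  colorless: (877 − 863.1875)² / 863.1875 = 0.2210
χ² = 0.1719 + 0.2210 = 0.3929 ≈ 0.393

0.393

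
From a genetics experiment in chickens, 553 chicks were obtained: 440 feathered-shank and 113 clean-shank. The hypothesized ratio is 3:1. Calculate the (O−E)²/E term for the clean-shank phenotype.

The 3:1 ratio has 4 parts, so with N = 553 the expected counts are:
  feathered-shank: 553 × 3/4 = 414.75
  clean-shank: 553 × 1/4 = 138.25
Contribution of clean-shank: (113 − 138.25)² / 138.25 = 4.6117

4.612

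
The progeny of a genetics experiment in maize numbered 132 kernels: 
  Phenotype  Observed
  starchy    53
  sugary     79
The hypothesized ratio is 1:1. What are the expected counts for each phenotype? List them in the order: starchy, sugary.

66, 66

Expected counts for N = 132 under a 1:1 ratio (total parts = 2):
  starchy: 132 × 1/2 = 66
  sugary: 132 × 1/2 = 66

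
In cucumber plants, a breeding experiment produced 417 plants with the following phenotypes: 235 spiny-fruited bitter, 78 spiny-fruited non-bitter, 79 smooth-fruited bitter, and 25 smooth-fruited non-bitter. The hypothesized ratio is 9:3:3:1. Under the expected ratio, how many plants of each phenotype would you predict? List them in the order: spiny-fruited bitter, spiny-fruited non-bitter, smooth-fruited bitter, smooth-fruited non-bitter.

234.5625, 78.1875, 78.1875, 26.0625

Total ratio parts = 16. Expected numbers out of 417:
  spiny-fruited bitter: 417 × 9/16 = 234.5625
  spiny-fruited non-bitter: 417 × 3/16 = 78.1875
  smooth-fruited bitter: 417 × 3/16 = 78.1875
  smooth-fruited non-bitter: 417 × 1/16 = 26.0625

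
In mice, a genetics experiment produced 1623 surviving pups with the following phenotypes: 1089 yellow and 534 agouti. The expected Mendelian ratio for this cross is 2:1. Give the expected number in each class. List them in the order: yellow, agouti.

1082, 541

The 2:1 ratio has 3 parts, so with N = 1623 the expected counts are:
  yellow: 1623 × 2/3 = 1082
  agouti: 1623 × 1/3 = 541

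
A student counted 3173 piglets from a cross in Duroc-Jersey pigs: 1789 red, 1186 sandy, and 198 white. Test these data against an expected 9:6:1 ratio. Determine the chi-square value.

Expected counts for N = 3173 under a 9:6:1 ratio (total parts = 16):
  red: 3173 × 9/16 = 1784.8125
  sandy: 3173 × 6/16 = 1189.875
  white: 3173 × 1/16 = 198.3125
χ² = Σ (O − E)² / E
  red: (1789 − 1784.8125)² / 1784.8125 = 0.0098
  sandy: (1186 − 1189.875)² / 1189.875 = 0.0126
  white: (198 − 198.3125)² / 198.3125 = 0.0005
χ² = 0.0098 + 0.0126 + 0.0005 = 0.0229 ≈ 0.023

0.023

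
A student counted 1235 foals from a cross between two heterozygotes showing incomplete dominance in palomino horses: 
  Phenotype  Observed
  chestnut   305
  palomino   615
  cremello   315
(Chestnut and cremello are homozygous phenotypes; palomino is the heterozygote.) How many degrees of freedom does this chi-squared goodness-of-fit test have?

2

With incomplete dominance, a heterozygote × heterozygote cross gives a 1:2:1 phenotypic ratio.
A goodness-of-fit test with 3 phenotype classes has df = 3 − 1 = 2.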